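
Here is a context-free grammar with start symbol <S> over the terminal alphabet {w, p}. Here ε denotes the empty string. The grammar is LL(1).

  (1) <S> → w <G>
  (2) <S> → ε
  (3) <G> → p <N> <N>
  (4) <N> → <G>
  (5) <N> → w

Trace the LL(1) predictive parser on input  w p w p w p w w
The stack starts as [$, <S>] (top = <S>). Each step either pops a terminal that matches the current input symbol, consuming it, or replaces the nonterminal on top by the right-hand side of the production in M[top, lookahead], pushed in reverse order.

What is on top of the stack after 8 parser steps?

p

     Stack        Input              Action
  1  $ <S>        w p w p w p w w $  expand <S> → w <G>
  2  $ <G> w      w p w p w p w w $  match w
  3  $ <G>        p w p w p w w $    expand <G> → p <N> <N>
  4  $ <N> <N> p  p w p w p w w $    match p
  5  $ <N> <N>    w p w p w w $      expand <N> → w
  6  $ <N> w      w p w p w w $      match w
  7  $ <N>        p w p w w $        expand <N> → <G>
  8  $ <G>        p w p w w $        expand <G> → p <N> <N>
Stack after step 8: $ <N> <N> p (top = p).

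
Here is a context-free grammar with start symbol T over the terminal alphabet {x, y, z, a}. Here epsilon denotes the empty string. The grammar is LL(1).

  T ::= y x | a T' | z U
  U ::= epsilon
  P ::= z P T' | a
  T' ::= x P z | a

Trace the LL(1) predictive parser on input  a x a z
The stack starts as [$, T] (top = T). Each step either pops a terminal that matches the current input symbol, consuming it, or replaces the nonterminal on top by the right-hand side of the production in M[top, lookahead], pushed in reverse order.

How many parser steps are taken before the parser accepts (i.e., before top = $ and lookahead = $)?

7

     Stack    Input      Action
  1  $ T      a x a z $  expand T ::= a T'
  2  $ T' a   a x a z $  match a
  3  $ T'     x a z $    expand T' ::= x P z
  4  $ z P x  x a z $    match x
  5  $ z P    a z $      expand P ::= a
  6  $ z a    a z $      match a
  7  $ z      z $        match z
Accept reached after 7 steps.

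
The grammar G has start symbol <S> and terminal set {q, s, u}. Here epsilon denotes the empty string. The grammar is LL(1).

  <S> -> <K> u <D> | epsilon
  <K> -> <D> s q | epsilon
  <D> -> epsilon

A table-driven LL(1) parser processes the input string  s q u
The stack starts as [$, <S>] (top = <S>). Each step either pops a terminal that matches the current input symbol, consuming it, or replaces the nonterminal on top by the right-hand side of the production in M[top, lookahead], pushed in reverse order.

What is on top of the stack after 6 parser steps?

step 1: stack=$ <S>  input=s q u $  — expand <S> -> <K> u <D>
step 2: stack=$ <D> u <K>  input=s q u $  — expand <K> -> <D> s q
step 3: stack=$ <D> u q s <D>  input=s q u $  — expand <D> -> epsilon
step 4: stack=$ <D> u q s  input=s q u $  — match s
step 5: stack=$ <D> u q  input=q u $  — match q
step 6: stack=$ <D> u  input=u $  — match u
Stack after step 6: $ <D> (top = <D>).

<D>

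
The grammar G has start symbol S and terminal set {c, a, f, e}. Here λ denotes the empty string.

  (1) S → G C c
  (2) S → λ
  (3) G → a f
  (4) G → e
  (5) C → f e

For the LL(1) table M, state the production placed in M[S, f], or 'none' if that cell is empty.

none

FIRST(G) = {a, e}
FIRST(C) = {f}
FIRST(S) = {λ, a, e}  (via G C c)
FOLLOW(S) includes $ since S is the start symbol.
FOLLOW(S): S appears on no right-hand side. Thus FOLLOW(S) = {$}.
For S → G C c: FIRST(G C c) = {a, e}, so it goes in M[S, t] for t ∈ {a, e}.
For S → λ: FIRST(λ) = {λ}, so it goes in M[S, t] for t ∈ {}; since λ ∈ FIRST, also for every t ∈ FOLLOW(S) = {$}.
None of these place a production in M[S, f].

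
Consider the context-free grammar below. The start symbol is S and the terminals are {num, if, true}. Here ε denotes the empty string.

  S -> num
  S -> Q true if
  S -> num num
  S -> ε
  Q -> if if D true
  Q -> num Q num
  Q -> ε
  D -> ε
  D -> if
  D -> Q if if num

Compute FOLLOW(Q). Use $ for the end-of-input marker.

FIRST(Q) = {ε, if, num}
FIRST(S) = {ε, if, num, true}  (via Q true if)
FIRST(D) = {ε, if, num}  (via Q if if num)
FOLLOW(S) includes $ since S is the start symbol.
FOLLOW(S): S appears on no right-hand side. Thus FOLLOW(S) = {$}.
FOLLOW(Q): in S->Q true if, Q is followed by true if with FIRST {true}; in Q->num Q num, Q is followed by num with FIRST {num}; in D->Q if if num, Q is followed by if if num with FIRST {if}. Thus FOLLOW(Q) = {if, num, true}.
FOLLOW(D): in Q->if if D true, D is followed by true with FIRST {true}. Thus FOLLOW(D) = {true}.

{if, num, true}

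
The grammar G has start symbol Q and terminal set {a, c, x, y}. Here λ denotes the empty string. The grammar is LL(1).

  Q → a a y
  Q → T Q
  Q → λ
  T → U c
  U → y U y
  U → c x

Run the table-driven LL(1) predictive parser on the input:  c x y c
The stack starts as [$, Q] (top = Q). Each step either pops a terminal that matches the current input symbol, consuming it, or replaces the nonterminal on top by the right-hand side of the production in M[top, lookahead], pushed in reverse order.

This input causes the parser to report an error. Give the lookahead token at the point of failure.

step 1: stack=$ Q  input=c x y c $  — expand Q → T Q
step 2: stack=$ Q T  input=c x y c $  — expand T → U c
step 3: stack=$ Q c U  input=c x y c $  — expand U → c x
step 4: stack=$ Q c x c  input=c x y c $  — match c
step 5: stack=$ Q c x  input=x y c $  — match x
step 6: stack=$ Q c  input=y c $  — error: top is terminal c but lookahead is y

y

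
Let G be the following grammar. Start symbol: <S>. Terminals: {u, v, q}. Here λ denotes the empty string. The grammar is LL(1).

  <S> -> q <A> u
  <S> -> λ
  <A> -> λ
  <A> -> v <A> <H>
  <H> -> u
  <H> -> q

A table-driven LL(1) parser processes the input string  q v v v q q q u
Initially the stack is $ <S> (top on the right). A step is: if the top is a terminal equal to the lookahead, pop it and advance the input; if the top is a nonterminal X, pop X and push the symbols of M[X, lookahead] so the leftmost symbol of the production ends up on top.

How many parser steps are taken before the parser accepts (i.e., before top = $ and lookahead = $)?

      Stack                  Input              Action
   1  $ <S>                  q v v v q q q u $  expand <S> -> q <A> u
   2  $ u <A> q              q v v v q q q u $  match q
   3  $ u <A>                v v v q q q u $    expand <A> -> v <A> <H>
   4  $ u <H> <A> v          v v v q q q u $    match v
   5  $ u <H> <A>            v v q q q u $      expand <A> -> v <A> <H>
   6  $ u <H> <H> <A> v      v v q q q u $      match v
   7  $ u <H> <H> <A>        v q q q u $        expand <A> -> v <A> <H>
   8  $ u <H> <H> <H> <A> v  v q q q u $        match v
   9  $ u <H> <H> <H> <A>    q q q u $          expand <A> -> λ
  10  $ u <H> <H> <H>        q q q u $          expand <H> -> q
  11  $ u <H> <H> q          q q q u $          match q
  12  $ u <H> <H>            q q u $            expand <H> -> q
  13  $ u <H> q              q q u $            match q
  14  $ u <H>                q u $              expand <H> -> q
  15  $ u q                  q u $              match q
  16  $ u                    u $                match u
Accept reached after 16 steps.

16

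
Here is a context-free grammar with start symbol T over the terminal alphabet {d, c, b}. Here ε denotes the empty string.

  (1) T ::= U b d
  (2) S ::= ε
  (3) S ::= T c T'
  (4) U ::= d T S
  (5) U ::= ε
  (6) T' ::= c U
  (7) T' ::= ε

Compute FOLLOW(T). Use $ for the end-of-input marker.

{$, b, c, d}

FIRST(U): from U::=d T S we get {d}; from U::=ε we get {ε}. So FIRST(U) = {ε, d}.
FIRST(T'): from T'::=c U we get {c}; from T'::=ε we get {ε}. So FIRST(T') = {ε, c}.
FIRST(T): from T::=U b d we get {b, d}. So FIRST(T) = {b, d}.
FIRST(S): from S::=ε we get {ε}; from S::=T c T' we get {b, d}. So FIRST(S) = {ε, b, d}.
FOLLOW(T) includes $ since T is the start symbol.
FOLLOW(T): in S::=T c T', T is followed by c T' with FIRST {c}; in U::=d T S, T is followed by S with FIRST {ε, b, d}; in U::=d T S, the suffix after T is nullable, so FOLLOW(T) ⊇ FOLLOW(U) = {b}. Thus FOLLOW(T) = {$, b, c, d}.
FOLLOW(S): in U::=d T S, the suffix after S is empty, so FOLLOW(S) ⊇ FOLLOW(U) = {b}. Thus FOLLOW(S) = {b}.
FOLLOW(T'): in S::=T c T', the suffix after T' is empty, so FOLLOW(T') ⊇ FOLLOW(S) = {b}. Thus FOLLOW(T') = {b}.
FOLLOW(U): in T::=U b d, U is followed by b d with FIRST {b}; in T'::=c U, the suffix after U is empty, so FOLLOW(U) ⊇ FOLLOW(T') = {b}. Thus FOLLOW(U) = {b}.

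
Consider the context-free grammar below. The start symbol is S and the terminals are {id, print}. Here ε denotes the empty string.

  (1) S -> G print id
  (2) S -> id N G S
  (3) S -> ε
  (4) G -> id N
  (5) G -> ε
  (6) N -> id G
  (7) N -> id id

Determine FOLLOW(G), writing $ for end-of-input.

{$, id, print}

FIRST(G) = {ε, id}
FIRST(N) = {id}
FIRST(S) = {ε, id, print}  (via G print id)
FOLLOW(S) includes $ since S is the start symbol.
FOLLOW(S): in S->id N G S, the suffix after S is empty (adds nothing new). Thus FOLLOW(S) = {$}.
FOLLOW(G): in S->G print id, G is followed by print id with FIRST {print}; in S->id N G S, G is followed by S with FIRST {ε, id, print}; in S->id N G S, the suffix after G is nullable, so FOLLOW(G) ⊇ FOLLOW(S) = {$}; in N->id G, the suffix after G is empty, so FOLLOW(G) ⊇ FOLLOW(N) = {$, id, print}. Thus FOLLOW(G) = {$, id, print}.
FOLLOW(N): in S->id N G S, N is followed by G S with FIRST {ε, id, print}; in S->id N G S, the suffix after N is nullable, so FOLLOW(N) ⊇ FOLLOW(S) = {$}; in G->id N, the suffix after N is empty, so FOLLOW(N) ⊇ FOLLOW(G) = {$, id, print}. Thus FOLLOW(N) = {$, id, print}.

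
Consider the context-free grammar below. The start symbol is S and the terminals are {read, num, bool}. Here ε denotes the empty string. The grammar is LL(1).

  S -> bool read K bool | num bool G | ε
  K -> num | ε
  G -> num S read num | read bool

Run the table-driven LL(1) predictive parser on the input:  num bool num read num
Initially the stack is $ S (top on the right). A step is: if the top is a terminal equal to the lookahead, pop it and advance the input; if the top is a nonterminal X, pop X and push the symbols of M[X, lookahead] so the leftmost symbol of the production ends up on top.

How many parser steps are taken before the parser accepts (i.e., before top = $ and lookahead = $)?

8

step 1: stack=$ S  input=num bool num read num $  — expand S -> num bool G
step 2: stack=$ G bool num  input=num bool num read num $  — match num
step 3: stack=$ G bool  input=bool num read num $  — match bool
step 4: stack=$ G  input=num read num $  — expand G -> num S read num
step 5: stack=$ num read S num  input=num read num $  — match num
step 6: stack=$ num read S  input=read num $  — expand S -> ε
step 7: stack=$ num read  input=read num $  — match read
step 8: stack=$ num  input=num $  — match num
Accept reached after 8 steps.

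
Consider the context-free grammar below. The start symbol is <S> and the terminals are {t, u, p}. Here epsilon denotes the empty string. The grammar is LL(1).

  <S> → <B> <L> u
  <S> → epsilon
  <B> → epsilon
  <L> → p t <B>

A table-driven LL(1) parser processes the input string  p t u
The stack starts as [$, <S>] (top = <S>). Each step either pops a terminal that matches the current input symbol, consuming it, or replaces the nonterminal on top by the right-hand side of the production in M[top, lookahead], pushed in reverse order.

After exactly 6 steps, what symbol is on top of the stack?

u

     Stack        Input    Action
  1  $ <S>        p t u $  expand <S> → <B> <L> u
  2  $ u <L> <B>  p t u $  expand <B> → epsilon
  3  $ u <L>      p t u $  expand <L> → p t <B>
  4  $ u <B> t p  p t u $  match p
  5  $ u <B> t    t u $    match t
  6  $ u <B>      u $      expand <B> → epsilon
Stack after step 6: $ u (top = u).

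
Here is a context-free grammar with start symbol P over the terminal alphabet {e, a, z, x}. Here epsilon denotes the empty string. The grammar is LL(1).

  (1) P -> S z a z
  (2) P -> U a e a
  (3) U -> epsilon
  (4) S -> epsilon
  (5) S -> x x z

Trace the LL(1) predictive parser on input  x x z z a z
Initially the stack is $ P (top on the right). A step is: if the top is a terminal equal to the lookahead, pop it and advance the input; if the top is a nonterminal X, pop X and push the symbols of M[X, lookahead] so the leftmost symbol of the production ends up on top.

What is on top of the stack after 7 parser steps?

z

step 1: stack=$ P  input=x x z z a z $  — expand P -> S z a z
step 2: stack=$ z a z S  input=x x z z a z $  — expand S -> x x z
step 3: stack=$ z a z z x x  input=x x z z a z $  — match x
step 4: stack=$ z a z z x  input=x z z a z $  — match x
step 5: stack=$ z a z z  input=z z a z $  — match z
step 6: stack=$ z a z  input=z a z $  — match z
step 7: stack=$ z a  input=a z $  — match a
Stack after step 7: $ z (top = z).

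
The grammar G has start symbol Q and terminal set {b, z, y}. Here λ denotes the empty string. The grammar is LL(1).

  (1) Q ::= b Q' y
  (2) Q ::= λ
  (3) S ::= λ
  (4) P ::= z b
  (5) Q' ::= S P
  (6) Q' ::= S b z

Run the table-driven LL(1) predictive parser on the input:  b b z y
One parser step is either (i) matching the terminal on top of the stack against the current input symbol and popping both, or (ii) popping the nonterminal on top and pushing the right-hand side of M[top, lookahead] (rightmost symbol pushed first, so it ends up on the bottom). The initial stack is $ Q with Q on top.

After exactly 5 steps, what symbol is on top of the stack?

step 1: stack=$ Q  input=b b z y $  — expand Q ::= b Q' y
step 2: stack=$ y Q' b  input=b b z y $  — match b
step 3: stack=$ y Q'  input=b z y $  — expand Q' ::= S b z
step 4: stack=$ y z b S  input=b z y $  — expand S ::= λ
step 5: stack=$ y z b  input=b z y $  — match b
Stack after step 5: $ y z (top = z).

z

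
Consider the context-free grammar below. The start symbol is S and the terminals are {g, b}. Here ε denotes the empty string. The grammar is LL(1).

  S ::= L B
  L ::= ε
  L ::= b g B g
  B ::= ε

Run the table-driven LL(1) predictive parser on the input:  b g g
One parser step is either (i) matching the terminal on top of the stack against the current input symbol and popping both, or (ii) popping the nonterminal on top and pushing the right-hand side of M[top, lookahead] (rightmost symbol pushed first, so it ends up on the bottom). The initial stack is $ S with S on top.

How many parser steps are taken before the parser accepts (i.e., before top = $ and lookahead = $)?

     Stack        Input    Action
  1  $ S          b g g $  expand S ::= L B
  2  $ B L        b g g $  expand L ::= b g B g
  3  $ B g B g b  b g g $  match b
  4  $ B g B g    g g $    match g
  5  $ B g B      g $      expand B ::= ε
  6  $ B g        g $      match g
  7  $ B          $        expand B ::= ε
Accept reached after 7 steps.

7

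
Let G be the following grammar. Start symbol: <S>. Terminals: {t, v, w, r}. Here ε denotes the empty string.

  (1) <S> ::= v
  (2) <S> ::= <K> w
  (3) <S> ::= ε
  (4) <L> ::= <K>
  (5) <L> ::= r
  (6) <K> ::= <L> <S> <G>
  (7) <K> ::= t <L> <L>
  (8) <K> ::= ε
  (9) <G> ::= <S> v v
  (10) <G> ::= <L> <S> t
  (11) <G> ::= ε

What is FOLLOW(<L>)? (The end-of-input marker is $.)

{r, t, v, w}

FIRST(<S>) = {ε, r, t, v, w}  (via <K> w)
FIRST(<L>) = {ε, r, t, v, w}  (via <K>)
FIRST(<G>) = {ε, r, t, v, w}  (via <S> v v, <L> <S> t)
FIRST(<K>) = {ε, r, t, v, w}  (via <L> <S> <G>)
FOLLOW(<S>) includes $ since <S> is the start symbol.
FOLLOW(<S>): in <K>::=<L> <S> <G>, <S> is followed by <G> with FIRST {ε, r, t, v, w}; in <K>::=<L> <S> <G>, the suffix after <S> is nullable, so FOLLOW(<S>) ⊇ FOLLOW(<K>) = {r, t, v, w}; in <G>::=<S> v v, <S> is followed by v v with FIRST {v}; in <G>::=<L> <S> t, <S> is followed by t with FIRST {t}. Thus FOLLOW(<S>) = {$, r, t, v, w}.
FOLLOW(<L>): in <K>::=<L> <S> <G>, <L> is followed by <S> <G> with FIRST {ε, r, t, v, w}; in <K>::=<L> <S> <G>, the suffix after <L> is nullable, so FOLLOW(<L>) ⊇ FOLLOW(<K>) = {r, t, v, w}; in <K>::=t <L> <L> (occurrence 1), <L> is followed by <L> with FIRST {ε, r, t, v, w}; in <K>::=t <L> <L> (occurrence 1), the suffix after <L> is nullable, so FOLLOW(<L>) ⊇ FOLLOW(<K>) = {r, t, v, w}; in <K>::=t <L> <L> (occurrence 2), the suffix after <L> is empty, so FOLLOW(<L>) ⊇ FOLLOW(<K>) = {r, t, v, w}; in <G>::=<L> <S> t, <L> is followed by <S> t with FIRST {r, t, v, w}. Thus FOLLOW(<L>) = {r, t, v, w}.
FOLLOW(<K>): in <S>::=<K> w, <K> is followed by w with FIRST {w}; in <L>::=<K>, the suffix after <K> is empty, so FOLLOW(<K>) ⊇ FOLLOW(<L>) = {r, t, v, w}. Thus FOLLOW(<K>) = {r, t, v, w}.
FOLLOW(<G>): in <K>::=<L> <S> <G>, the suffix after <G> is empty, so FOLLOW(<G>) ⊇ FOLLOW(<K>) = {r, t, v, w}. Thus FOLLOW(<G>) = {r, t, v, w}.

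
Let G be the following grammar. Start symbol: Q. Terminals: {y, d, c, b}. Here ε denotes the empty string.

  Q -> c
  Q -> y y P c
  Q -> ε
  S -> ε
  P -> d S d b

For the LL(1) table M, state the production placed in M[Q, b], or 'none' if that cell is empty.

FIRST(Q) = {ε, c, y}
FIRST(S) = {ε}
FIRST(P) = {d}
FOLLOW(Q) includes $ since Q is the start symbol.
FOLLOW(Q): Q appears on no right-hand side. Thus FOLLOW(Q) = {$}.
For Q -> c: FIRST(c) = {c}, so it goes in M[Q, t] for t ∈ {c}.
For Q -> y y P c: FIRST(y y P c) = {y}, so it goes in M[Q, t] for t ∈ {y}.
For Q -> ε: FIRST(ε) = {ε}, so it goes in M[Q, t] for t ∈ {}; since ε ∈ FIRST, also for every t ∈ FOLLOW(Q) = {$}.
None of these place a production in M[Q, b].

none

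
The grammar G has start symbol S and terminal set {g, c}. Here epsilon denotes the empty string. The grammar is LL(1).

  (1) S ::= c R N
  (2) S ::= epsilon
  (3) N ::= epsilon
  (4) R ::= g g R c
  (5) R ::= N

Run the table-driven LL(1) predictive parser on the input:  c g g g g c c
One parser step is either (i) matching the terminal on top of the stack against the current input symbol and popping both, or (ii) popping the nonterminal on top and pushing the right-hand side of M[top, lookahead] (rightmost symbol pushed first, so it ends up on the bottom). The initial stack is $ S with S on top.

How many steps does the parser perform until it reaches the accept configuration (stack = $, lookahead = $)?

step 1: stack=$ S  input=c g g g g c c $  — expand S ::= c R N
step 2: stack=$ N R c  input=c g g g g c c $  — match c
step 3: stack=$ N R  input=g g g g c c $  — expand R ::= g g R c
step 4: stack=$ N c R g g  input=g g g g c c $  — match g
step 5: stack=$ N c R g  input=g g g c c $  — match g
step 6: stack=$ N c R  input=g g c c $  — expand R ::= g g R c
step 7: stack=$ N c c R g g  input=g g c c $  — match g
step 8: stack=$ N c c R g  input=g c c $  — match g
step 9: stack=$ N c c R  input=c c $  — expand R ::= N
step 10: stack=$ N c c N  input=c c $  — expand N ::= epsilon
step 11: stack=$ N c c  input=c c $  — match c
step 12: stack=$ N c  input=c $  — match c
step 13: stack=$ N  input=$  — expand N ::= epsilon
Accept reached after 13 steps.

13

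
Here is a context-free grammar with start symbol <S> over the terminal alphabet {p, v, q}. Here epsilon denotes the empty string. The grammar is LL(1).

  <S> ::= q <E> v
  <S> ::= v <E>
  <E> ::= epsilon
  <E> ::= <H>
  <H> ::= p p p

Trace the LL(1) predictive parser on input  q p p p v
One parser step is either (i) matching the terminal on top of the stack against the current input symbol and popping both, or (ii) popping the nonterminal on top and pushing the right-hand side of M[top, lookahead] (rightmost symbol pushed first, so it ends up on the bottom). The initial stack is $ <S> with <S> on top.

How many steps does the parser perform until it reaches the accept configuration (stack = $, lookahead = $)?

     Stack      Input        Action
  1  $ <S>      q p p p v $  expand <S> ::= q <E> v
  2  $ v <E> q  q p p p v $  match q
  3  $ v <E>    p p p v $    expand <E> ::= <H>
  4  $ v <H>    p p p v $    expand <H> ::= p p p
  5  $ v p p p  p p p v $    match p
  6  $ v p p    p p v $      match p
  7  $ v p      p v $        match p
  8  $ v        v $          match v
Accept reached after 8 steps.

8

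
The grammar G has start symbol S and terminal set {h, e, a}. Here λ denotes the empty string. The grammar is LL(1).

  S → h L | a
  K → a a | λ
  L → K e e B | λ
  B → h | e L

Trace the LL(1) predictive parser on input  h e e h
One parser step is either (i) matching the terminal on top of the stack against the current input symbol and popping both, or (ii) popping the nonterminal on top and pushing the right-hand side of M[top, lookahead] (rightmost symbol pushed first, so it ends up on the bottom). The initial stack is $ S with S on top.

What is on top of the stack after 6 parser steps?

B

step 1: stack=$ S  input=h e e h $  — expand S → h L
step 2: stack=$ L h  input=h e e h $  — match h
step 3: stack=$ L  input=e e h $  — expand L → K e e B
step 4: stack=$ B e e K  input=e e h $  — expand K → λ
step 5: stack=$ B e e  input=e e h $  — match e
step 6: stack=$ B e  input=e h $  — match e
Stack after step 6: $ B (top = B).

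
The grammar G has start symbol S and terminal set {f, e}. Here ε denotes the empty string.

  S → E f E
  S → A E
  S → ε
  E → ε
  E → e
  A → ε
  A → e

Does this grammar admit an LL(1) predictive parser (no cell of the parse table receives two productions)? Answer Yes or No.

FIRST(S) = {ε, e, f}
FIRST(E) = {ε, e}
FIRST(A) = {ε, e}
FOLLOW(S) = {$}
FOLLOW(E) = {$, f}
FOLLOW(A) = {$, e}
Cell M[A, e] receives both A → ε and A → e — the grammar is not LL(1).

No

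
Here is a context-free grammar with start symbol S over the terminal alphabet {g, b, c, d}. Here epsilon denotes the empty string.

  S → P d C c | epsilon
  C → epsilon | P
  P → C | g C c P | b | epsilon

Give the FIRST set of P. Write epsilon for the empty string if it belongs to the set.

{epsilon, b, g}

FIRST(S) = {epsilon, b, d, g}  (via P d C c)
FIRST(C) = {epsilon, b, g}  (via P)
FIRST(P) = {epsilon, b, g}  (via C)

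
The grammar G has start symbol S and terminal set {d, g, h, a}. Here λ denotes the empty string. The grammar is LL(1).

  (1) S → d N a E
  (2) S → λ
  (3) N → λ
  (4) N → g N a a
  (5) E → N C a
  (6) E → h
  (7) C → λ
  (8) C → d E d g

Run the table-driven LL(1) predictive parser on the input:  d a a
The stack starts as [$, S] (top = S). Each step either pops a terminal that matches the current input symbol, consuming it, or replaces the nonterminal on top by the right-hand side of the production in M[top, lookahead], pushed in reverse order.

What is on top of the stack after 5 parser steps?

step 1: stack=$ S  input=d a a $  — expand S → d N a E
step 2: stack=$ E a N d  input=d a a $  — match d
step 3: stack=$ E a N  input=a a $  — expand N → λ
step 4: stack=$ E a  input=a a $  — match a
step 5: stack=$ E  input=a $  — expand E → N C a
Stack after step 5: $ a C N (top = N).

N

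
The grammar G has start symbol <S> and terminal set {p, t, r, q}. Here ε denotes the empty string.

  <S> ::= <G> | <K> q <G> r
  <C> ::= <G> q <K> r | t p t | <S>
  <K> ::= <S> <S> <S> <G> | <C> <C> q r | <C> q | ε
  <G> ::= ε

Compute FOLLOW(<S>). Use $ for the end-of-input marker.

FIRST(<G>): from <G>::=ε we get {ε}. So FIRST(<G>) = {ε}.
FIRST(<S>): from <S>::=<G> we get {ε}; from <S>::=<K> q <G> r we get {q, t}. So FIRST(<S>) = {ε, q, t}.
FIRST(<C>): from <C>::=<G> q <K> r we get {q}; from <C>::=t p t we get {t}; from <C>::=<S> we get {ε, q, t}. So FIRST(<C>) = {ε, q, t}.
FIRST(<K>): from <K>::=<S> <S> <S> <G> we get {ε, q, t}; from <K>::=<C> <C> q r we get {q, t}; from <K>::=<C> q we get {q, t}; from <K>::=ε we get {ε}. So FIRST(<K>) = {ε, q, t}.
FOLLOW(<S>) includes $ since <S> is the start symbol.
FOLLOW(<C>): in <K>::=<C> <C> q r (occurrence 1), <C> is followed by <C> q r with FIRST {q, t}; in <K>::=<C> <C> q r (occurrence 2), <C> is followed by q r with FIRST {q}; in <K>::=<C> q, <C> is followed by q with FIRST {q}. Thus FOLLOW(<C>) = {q, t}.
FOLLOW(<K>): in <S>::=<K> q <G> r, <K> is followed by q <G> r with FIRST {q}; in <C>::=<G> q <K> r, <K> is followed by r with FIRST {r}. Thus FOLLOW(<K>) = {q, r}.
FOLLOW(<S>): in <C>::=<S>, the suffix after <S> is empty, so FOLLOW(<S>) ⊇ FOLLOW(<C>) = {q, t}; in <K>::=<S> <S> <S> <G> (occurrence 1), <S> is followed by <S> <S> <G> with FIRST {ε, q, t}; in <K>::=<S> <S> <S> <G> (occurrence 1), the suffix after <S> is nullable, so FOLLOW(<S>) ⊇ FOLLOW(<K>) = {q, r}; in <K>::=<S> <S> <S> <G> (occurrence 2), <S> is followed by <S> <G> with FIRST {ε, q, t}; in <K>::=<S> <S> <S> <G> (occurrence 2), the suffix after <S> is nullable, so FOLLOW(<S>) ⊇ FOLLOW(<K>) = {q, r}; in <K>::=<S> <S> <S> <G> (occurrence 3), <S> is followed by <G> with FIRST {ε}; in <K>::=<S> <S> <S> <G> (occurrence 3), the suffix after <S> is nullable, so FOLLOW(<S>) ⊇ FOLLOW(<K>) = {q, r}. Thus FOLLOW(<S>) = {$, q, r, t}.
FOLLOW(<G>): in <S>::=<G>, the suffix after <G> is empty, so FOLLOW(<G>) ⊇ FOLLOW(<S>) = {$, q, r, t}; in <S>::=<K> q <G> r, <G> is followed by r with FIRST {r}; in <C>::=<G> q <K> r, <G> is followed by q <K> r with FIRST {q}; in <K>::=<S> <S> <S> <G>, the suffix after <G> is empty, so FOLLOW(<G>) ⊇ FOLLOW(<K>) = {q, r}. Thus FOLLOW(<G>) = {$, q, r, t}.

{$, q, r, t}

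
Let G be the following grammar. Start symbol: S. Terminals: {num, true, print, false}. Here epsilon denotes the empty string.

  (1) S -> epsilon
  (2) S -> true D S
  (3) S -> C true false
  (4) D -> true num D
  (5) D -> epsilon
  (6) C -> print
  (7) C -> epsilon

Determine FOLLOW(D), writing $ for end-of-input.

{$, print, true}

FIRST(D) = {epsilon, true}
FIRST(C) = {epsilon, print}
FIRST(S) = {epsilon, print, true}  (via C true false)
FOLLOW(S) includes $ since S is the start symbol.
FOLLOW(S): in S->true D S, the suffix after S is empty (adds nothing new). Thus FOLLOW(S) = {$}.
FOLLOW(D): in S->true D S, D is followed by S with FIRST {epsilon, print, true}; in S->true D S, the suffix after D is nullable, so FOLLOW(D) ⊇ FOLLOW(S) = {$}; in D->true num D, the suffix after D is empty (adds nothing new). Thus FOLLOW(D) = {$, print, true}.
FOLLOW(C): in S->C true false, C is followed by true false with FIRST {true}. Thus FOLLOW(C) = {true}.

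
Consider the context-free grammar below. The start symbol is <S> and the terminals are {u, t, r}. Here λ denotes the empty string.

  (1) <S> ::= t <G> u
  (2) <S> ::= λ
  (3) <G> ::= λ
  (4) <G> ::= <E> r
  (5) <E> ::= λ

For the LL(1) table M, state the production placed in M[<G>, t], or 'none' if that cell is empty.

FIRST(<S>) = {λ, t}
FIRST(<E>) = {λ}
FIRST(<G>) = {λ, r}  (via <E> r)
FOLLOW(<S>) includes $ since <S> is the start symbol.
FOLLOW(<G>): in <S>::=t <G> u, <G> is followed by u with FIRST {u}. Thus FOLLOW(<G>) = {u}.
For <G> ::= λ: FIRST(λ) = {λ}, so it goes in M[<G>, t] for t ∈ {}; since λ ∈ FIRST, also for every t ∈ FOLLOW(<G>) = {u}.
For <G> ::= <E> r: FIRST(<E> r) = {r}, so it goes in M[<G>, t] for t ∈ {r}.
None of these place a production in M[<G>, t].

none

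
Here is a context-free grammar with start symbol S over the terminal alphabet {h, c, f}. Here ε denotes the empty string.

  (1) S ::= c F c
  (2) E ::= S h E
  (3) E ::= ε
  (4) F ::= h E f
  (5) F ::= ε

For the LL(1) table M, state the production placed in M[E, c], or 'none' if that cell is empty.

E ::= S h E

FIRST(S): from S::=c F c we get {c}. So FIRST(S) = {c}.
FIRST(F): from F::=h E f we get {h}; from F::=ε we get {ε}. So FIRST(F) = {ε, h}.
FIRST(E): from E::=S h E we get {c}; from E::=ε we get {ε}. So FIRST(E) = {ε, c}.
FOLLOW(S) includes $ since S is the start symbol.
FOLLOW(E): in E::=S h E, the suffix after E is empty (adds nothing new); in F::=h E f, E is followed by f with FIRST {f}. Thus FOLLOW(E) = {f}.
For E ::= S h E: FIRST(S h E) = {c}, so it goes in M[E, t] for t ∈ {c}.
For E ::= ε: FIRST(ε) = {ε}, so it goes in M[E, t] for t ∈ {}; since ε ∈ FIRST, also for every t ∈ FOLLOW(E) = {f}.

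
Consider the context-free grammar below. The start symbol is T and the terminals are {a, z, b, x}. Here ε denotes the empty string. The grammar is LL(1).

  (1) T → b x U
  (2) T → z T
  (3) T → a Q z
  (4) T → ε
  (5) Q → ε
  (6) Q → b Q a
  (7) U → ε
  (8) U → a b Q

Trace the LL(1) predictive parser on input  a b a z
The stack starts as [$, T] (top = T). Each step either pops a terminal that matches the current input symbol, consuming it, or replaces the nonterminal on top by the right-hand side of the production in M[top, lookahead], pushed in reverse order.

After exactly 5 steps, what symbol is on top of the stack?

a

     Stack      Input      Action
  1  $ T        a b a z $  expand T → a Q z
  2  $ z Q a    a b a z $  match a
  3  $ z Q      b a z $    expand Q → b Q a
  4  $ z a Q b  b a z $    match b
  5  $ z a Q    a z $      expand Q → ε
Stack after step 5: $ z a (top = a).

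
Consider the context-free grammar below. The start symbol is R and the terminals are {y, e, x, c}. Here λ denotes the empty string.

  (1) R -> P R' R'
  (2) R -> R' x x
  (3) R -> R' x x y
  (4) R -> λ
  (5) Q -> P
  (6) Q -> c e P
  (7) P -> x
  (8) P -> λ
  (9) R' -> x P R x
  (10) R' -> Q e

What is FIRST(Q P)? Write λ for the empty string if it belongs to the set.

{λ, c, x}

FIRST(P): from P->x we get {x}; from P->λ we get {λ}. So FIRST(P) = {λ, x}.
FIRST(Q): from Q->P we get {λ, x}; from Q->c e P we get {c}. So FIRST(Q) = {λ, c, x}.
FIRST(R'): from R'->x P R x we get {x}; from R'->Q e we get {c, e, x}. So FIRST(R') = {c, e, x}.
FIRST(R): from R->P R' R' we get {c, e, x}; from R->R' x x we get {c, e, x}; from R->R' x x y we get {c, e, x}; from R->λ we get {λ}. So FIRST(R) = {λ, c, e, x}.
FIRST(Q P): take FIRST of each symbol in turn, carrying on past any symbol whose FIRST contains λ; result {λ, c, x}.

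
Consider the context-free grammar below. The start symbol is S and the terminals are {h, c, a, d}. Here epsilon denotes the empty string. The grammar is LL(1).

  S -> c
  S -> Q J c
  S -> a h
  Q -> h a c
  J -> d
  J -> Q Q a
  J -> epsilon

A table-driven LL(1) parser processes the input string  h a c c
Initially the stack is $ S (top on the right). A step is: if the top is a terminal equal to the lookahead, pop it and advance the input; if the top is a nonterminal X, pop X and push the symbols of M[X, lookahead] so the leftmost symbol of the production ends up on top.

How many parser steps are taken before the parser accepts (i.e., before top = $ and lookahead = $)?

step 1: stack=$ S  input=h a c c $  — expand S -> Q J c
step 2: stack=$ c J Q  input=h a c c $  — expand Q -> h a c
step 3: stack=$ c J c a h  input=h a c c $  — match h
step 4: stack=$ c J c a  input=a c c $  — match a
step 5: stack=$ c J c  input=c c $  — match c
step 6: stack=$ c J  input=c $  — expand J -> epsilon
step 7: stack=$ c  input=c $  — match c
Accept reached after 7 steps.

7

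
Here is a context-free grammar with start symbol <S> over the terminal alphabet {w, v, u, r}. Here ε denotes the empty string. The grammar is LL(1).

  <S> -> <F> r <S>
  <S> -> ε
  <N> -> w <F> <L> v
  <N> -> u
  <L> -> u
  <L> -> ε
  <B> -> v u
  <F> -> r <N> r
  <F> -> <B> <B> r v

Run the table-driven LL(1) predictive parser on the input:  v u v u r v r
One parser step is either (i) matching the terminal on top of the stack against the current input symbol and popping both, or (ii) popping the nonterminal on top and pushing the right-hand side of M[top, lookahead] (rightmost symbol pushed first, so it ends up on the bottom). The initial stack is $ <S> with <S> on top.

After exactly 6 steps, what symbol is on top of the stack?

step 1: stack=$ <S>  input=v u v u r v r $  — expand <S> -> <F> r <S>
step 2: stack=$ <S> r <F>  input=v u v u r v r $  — expand <F> -> <B> <B> r v
step 3: stack=$ <S> r v r <B> <B>  input=v u v u r v r $  — expand <B> -> v u
step 4: stack=$ <S> r v r <B> u v  input=v u v u r v r $  — match v
step 5: stack=$ <S> r v r <B> u  input=u v u r v r $  — match u
step 6: stack=$ <S> r v r <B>  input=v u r v r $  — expand <B> -> v u
Stack after step 6: $ <S> r v r u v (top = v).

v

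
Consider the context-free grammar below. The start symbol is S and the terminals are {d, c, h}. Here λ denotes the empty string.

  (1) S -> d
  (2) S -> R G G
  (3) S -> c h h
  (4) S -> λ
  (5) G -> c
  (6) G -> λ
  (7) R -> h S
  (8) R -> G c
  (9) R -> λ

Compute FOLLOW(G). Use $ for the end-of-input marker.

FIRST(G) = {λ, c}
FIRST(R) = {λ, c, h}  (via G c)
FIRST(S) = {λ, c, d, h}  (via R G G)
FOLLOW(S) includes $ since S is the start symbol.
FOLLOW(S): in R->h S, the suffix after S is empty, so FOLLOW(S) ⊇ FOLLOW(R) = {$, c}. Thus FOLLOW(S) = {$, c}.
FOLLOW(G): in S->R G G (occurrence 1), G is followed by G with FIRST {λ, c}; in S->R G G (occurrence 1), the suffix after G is nullable, so FOLLOW(G) ⊇ FOLLOW(S) = {$, c}; in S->R G G (occurrence 2), the suffix after G is empty, so FOLLOW(G) ⊇ FOLLOW(S) = {$, c}; in R->G c, G is followed by c with FIRST {c}. Thus FOLLOW(G) = {$, c}.
FOLLOW(R): in S->R G G, R is followed by G G with FIRST {λ, c}; in S->R G G, the suffix after R is nullable, so FOLLOW(R) ⊇ FOLLOW(S) = {$, c}. Thus FOLLOW(R) = {$, c}.

{$, c}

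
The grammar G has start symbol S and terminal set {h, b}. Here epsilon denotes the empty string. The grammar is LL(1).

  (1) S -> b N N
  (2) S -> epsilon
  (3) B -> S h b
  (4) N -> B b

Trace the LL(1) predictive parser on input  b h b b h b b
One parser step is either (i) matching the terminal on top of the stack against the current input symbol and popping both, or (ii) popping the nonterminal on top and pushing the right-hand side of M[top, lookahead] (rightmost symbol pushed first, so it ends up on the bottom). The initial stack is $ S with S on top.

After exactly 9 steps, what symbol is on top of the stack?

step 1: stack=$ S  input=b h b b h b b $  — expand S -> b N N
step 2: stack=$ N N b  input=b h b b h b b $  — match b
step 3: stack=$ N N  input=h b b h b b $  — expand N -> B b
step 4: stack=$ N b B  input=h b b h b b $  — expand B -> S h b
step 5: stack=$ N b b h S  input=h b b h b b $  — expand S -> epsilon
step 6: stack=$ N b b h  input=h b b h b b $  — match h
step 7: stack=$ N b b  input=b b h b b $  — match b
step 8: stack=$ N b  input=b h b b $  — match b
step 9: stack=$ N  input=h b b $  — expand N -> B b
Stack after step 9: $ b B (top = B).

B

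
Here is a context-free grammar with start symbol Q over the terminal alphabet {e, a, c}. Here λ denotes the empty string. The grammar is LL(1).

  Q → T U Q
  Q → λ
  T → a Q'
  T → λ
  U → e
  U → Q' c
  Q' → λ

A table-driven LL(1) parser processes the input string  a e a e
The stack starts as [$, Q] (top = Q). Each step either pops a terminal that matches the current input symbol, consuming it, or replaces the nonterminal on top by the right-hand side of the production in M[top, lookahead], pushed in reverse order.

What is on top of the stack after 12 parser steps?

Q

      Stack       Input      Action
   1  $ Q         a e a e $  expand Q → T U Q
   2  $ Q U T     a e a e $  expand T → a Q'
   3  $ Q U Q' a  a e a e $  match a
   4  $ Q U Q'    e a e $    expand Q' → λ
   5  $ Q U       e a e $    expand U → e
   6  $ Q e       e a e $    match e
   7  $ Q         a e $      expand Q → T U Q
   8  $ Q U T     a e $      expand T → a Q'
   9  $ Q U Q' a  a e $      match a
  10  $ Q U Q'    e $        expand Q' → λ
  11  $ Q U       e $        expand U → e
  12  $ Q e       e $        match e
Stack after step 12: $ Q (top = Q).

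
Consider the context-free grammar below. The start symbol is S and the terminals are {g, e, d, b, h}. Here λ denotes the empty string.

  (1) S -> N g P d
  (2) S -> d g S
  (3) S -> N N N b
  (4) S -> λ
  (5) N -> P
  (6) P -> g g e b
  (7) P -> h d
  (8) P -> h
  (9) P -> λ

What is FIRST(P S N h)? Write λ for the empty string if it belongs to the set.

{b, d, g, h}

FIRST(P) = {λ, g, h}
FIRST(N) = {λ, g, h}  (via P)
FIRST(S) = {λ, b, d, g, h}  (via N g P d, N N N b)
FIRST(P S N h): take FIRST of each symbol in turn, carrying on past any symbol whose FIRST contains λ; result {b, d, g, h}.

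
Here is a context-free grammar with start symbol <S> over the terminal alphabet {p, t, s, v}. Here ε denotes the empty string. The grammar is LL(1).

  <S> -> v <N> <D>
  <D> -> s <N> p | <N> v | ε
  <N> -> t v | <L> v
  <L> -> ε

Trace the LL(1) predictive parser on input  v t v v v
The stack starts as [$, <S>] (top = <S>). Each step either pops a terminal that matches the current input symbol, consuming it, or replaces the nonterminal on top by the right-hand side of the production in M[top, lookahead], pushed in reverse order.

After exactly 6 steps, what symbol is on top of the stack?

<N>

step 1: stack=$ <S>  input=v t v v v $  — expand <S> -> v <N> <D>
step 2: stack=$ <D> <N> v  input=v t v v v $  — match v
step 3: stack=$ <D> <N>  input=t v v v $  — expand <N> -> t v
step 4: stack=$ <D> v t  input=t v v v $  — match t
step 5: stack=$ <D> v  input=v v v $  — match v
step 6: stack=$ <D>  input=v v $  — expand <D> -> <N> v
Stack after step 6: $ v <N> (top = <N>).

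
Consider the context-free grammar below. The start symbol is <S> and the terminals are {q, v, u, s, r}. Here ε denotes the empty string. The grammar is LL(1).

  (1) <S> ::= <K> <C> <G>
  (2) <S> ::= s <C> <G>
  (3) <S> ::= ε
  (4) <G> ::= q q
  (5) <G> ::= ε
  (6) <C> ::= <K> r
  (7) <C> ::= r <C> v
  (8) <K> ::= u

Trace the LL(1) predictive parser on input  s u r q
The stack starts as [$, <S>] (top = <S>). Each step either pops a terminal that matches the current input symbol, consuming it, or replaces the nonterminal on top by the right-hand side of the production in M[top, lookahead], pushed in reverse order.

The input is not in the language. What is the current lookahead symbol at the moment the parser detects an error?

     Stack        Input      Action
  1  $ <S>        s u r q $  expand <S> ::= s <C> <G>
  2  $ <G> <C> s  s u r q $  match s
  3  $ <G> <C>    u r q $    expand <C> ::= <K> r
  4  $ <G> r <K>  u r q $    expand <K> ::= u
  5  $ <G> r u    u r q $    match u
  6  $ <G> r      r q $      match r
  7  $ <G>        q $        expand <G> ::= q q
  8  $ q q        q $        match q
  9  $ q          $          error: top is terminal q but lookahead is $

$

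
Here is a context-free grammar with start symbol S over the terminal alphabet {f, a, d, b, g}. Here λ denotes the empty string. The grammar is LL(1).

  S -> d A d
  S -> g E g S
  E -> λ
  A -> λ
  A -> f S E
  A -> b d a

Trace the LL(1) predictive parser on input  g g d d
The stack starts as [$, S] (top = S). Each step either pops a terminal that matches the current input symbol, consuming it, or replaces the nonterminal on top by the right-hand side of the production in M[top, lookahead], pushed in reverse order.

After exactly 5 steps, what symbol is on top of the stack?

step 1: stack=$ S  input=g g d d $  — expand S -> g E g S
step 2: stack=$ S g E g  input=g g d d $  — match g
step 3: stack=$ S g E  input=g d d $  — expand E -> λ
step 4: stack=$ S g  input=g d d $  — match g
step 5: stack=$ S  input=d d $  — expand S -> d A d
Stack after step 5: $ d A d (top = d).

d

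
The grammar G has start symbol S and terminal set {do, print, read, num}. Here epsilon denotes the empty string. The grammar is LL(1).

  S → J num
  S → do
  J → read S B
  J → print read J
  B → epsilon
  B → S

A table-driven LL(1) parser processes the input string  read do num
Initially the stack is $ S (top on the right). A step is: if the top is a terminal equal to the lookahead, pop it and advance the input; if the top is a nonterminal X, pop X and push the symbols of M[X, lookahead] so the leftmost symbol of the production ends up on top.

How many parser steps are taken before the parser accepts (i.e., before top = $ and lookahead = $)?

7

     Stack           Input          Action
  1  $ S             read do num $  expand S → J num
  2  $ num J         read do num $  expand J → read S B
  3  $ num B S read  read do num $  match read
  4  $ num B S       do num $       expand S → do
  5  $ num B do      do num $       match do
  6  $ num B         num $          expand B → epsilon
  7  $ num           num $          match num
Accept reached after 7 steps.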